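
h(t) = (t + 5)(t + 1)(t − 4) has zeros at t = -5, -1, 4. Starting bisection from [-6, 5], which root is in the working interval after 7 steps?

4

t = -0.5 gives h = -10.125, negative; keep [-0.5, 5]
t = 2.25 gives h = -41.234375, negative; keep [2.25, 5]
t = 3.625 gives h = -14.958984, negative; keep [3.625, 5]
t = 4.3125 gives h = 15.4602, positive; keep [3.625, 4.3125]
t = 3.96875 gives h = -1.3926, negative; keep [3.96875, 4.3125]
t = 4.140625 gives h = 6.6078, positive; keep [3.96875, 4.140625]
t = 4.0546875 gives h = 2.503, positive; keep [3.96875, 4.0546875]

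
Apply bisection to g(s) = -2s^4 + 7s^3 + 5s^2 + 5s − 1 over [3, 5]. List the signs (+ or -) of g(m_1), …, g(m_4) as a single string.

+--+

g(4) = 35 > 0, so the root lies in [4, 5]
g(4.5) = -59.5 < 0, so the root lies in [4, 4.5]
g(4.25) = -4.585938 < 0, so the root lies in [4, 4.25]
g(4.125) = 16.9663 > 0, so the root lies in [4.125, 4.25]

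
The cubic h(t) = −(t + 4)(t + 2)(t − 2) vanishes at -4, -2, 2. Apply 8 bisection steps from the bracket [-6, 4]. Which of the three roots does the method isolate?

midpoint -1: h = 9 > 0 → [-1, 4]
midpoint 1.5: h = 9.625 > 0 → [1.5, 4]
midpoint 2.75: h = -24.046875 < 0 → [1.5, 2.75]
midpoint 2.125: h = -3.1582 < 0 → [1.5, 2.125]
midpoint 1.8125: h = 4.155 > 0 → [1.8125, 2.125]
midpoint 1.96875: h = 0.7403 > 0 → [1.96875, 2.125]
midpoint 2.046875: h = -1.1471 < 0 → [1.96875, 2.046875]
midpoint 2.0078125: h = -0.1881 < 0 → [1.96875, 2.0078125]

2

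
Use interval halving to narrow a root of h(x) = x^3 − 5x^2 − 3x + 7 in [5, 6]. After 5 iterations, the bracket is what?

[5.3125, 5.34375]

midpoint 5.5: h = 5.625 > 0 → [5, 5.5]
midpoint 5.25: h = -1.859375 < 0 → [5.25, 5.5]
midpoint 5.375: h = 1.708984 > 0 → [5.25, 5.375]
midpoint 5.3125: h = -0.1179 < 0 → [5.3125, 5.375]
midpoint 5.34375: h = 0.7848 > 0 → [5.3125, 5.34375]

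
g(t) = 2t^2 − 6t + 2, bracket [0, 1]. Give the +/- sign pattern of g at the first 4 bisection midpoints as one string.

g(0.5) = -0.5 < 0, so the root lies in [0, 0.5]
g(0.25) = 0.625 > 0, so the root lies in [0.25, 0.5]
g(0.375) = 0.03125 > 0, so the root lies in [0.375, 0.5]
g(0.4375) = -0.2422 < 0, so the root lies in [0.375, 0.4375]

-++-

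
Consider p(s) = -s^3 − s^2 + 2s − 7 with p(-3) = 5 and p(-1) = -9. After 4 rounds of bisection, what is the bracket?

[-2.75, -2.625]

m = -2, p(m) = -7 (−); new bracket [-3, -2]
m = -2.5, p(m) = -2.625 (−); new bracket [-3, -2.5]
m = -2.75, p(m) = 0.734375 (+); new bracket [-2.75, -2.5]
m = -2.625, p(m) = -1.0527 (−); new bracket [-2.75, -2.625]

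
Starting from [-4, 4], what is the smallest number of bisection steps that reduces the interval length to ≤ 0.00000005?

Width after n steps is 8/2^n. Need 2^n ≥ 8/0.00000005 = 160000000.
2^27 = 134217728 < 160000000 ≤ 2^28 = 268435456, so n = 28.

28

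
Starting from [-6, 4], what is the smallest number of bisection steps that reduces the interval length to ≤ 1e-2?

10

Width after n steps is 10/2^n. Need 2^n ≥ 10/1e-2 = 1000.
2^9 = 512 < 1000 ≤ 2^10 = 1024, so n = 10.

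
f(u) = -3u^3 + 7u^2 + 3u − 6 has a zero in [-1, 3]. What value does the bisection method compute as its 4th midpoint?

2.25

m = 1, f(m) = 1 (+); new bracket [1, 3]
m = 2, f(m) = 4 (+); new bracket [2, 3]
m = 2.5, f(m) = -1.625 (−); new bracket [2, 2.5]
m = 2.25, f(m) = 2.0156 (+); new bracket [2.25, 2.5]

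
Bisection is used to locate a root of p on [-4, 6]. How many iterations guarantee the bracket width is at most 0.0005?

15

Width after n steps is 10/2^n. Need 2^n ≥ 10/0.0005 = 20000.
2^14 = 16384 < 20000 ≤ 2^15 = 32768, so n = 15.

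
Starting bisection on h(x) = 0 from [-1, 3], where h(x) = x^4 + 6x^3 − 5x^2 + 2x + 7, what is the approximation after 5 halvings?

-0.875

x = 1 gives h = 11, positive; keep [-1, 1]
x = 0 gives h = 7, positive; keep [-1, 0]
x = -0.5 gives h = 4.0625, positive; keep [-1, -0.5]
x = -0.75 gives h = 0.4727, positive; keep [-1, -0.75]
x = -0.875 gives h = -2.0115, negative; keep [-0.875, -0.75]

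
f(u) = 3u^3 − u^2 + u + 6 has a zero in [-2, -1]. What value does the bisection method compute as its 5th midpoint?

f(-1.5) = -7.875 < 0, so the root lies in [-1.5, -1]
f(-1.25) = -2.671875 < 0, so the root lies in [-1.25, -1]
f(-1.125) = -0.662109 < 0, so the root lies in [-1.125, -1]
f(-1.0625) = 0.2102 > 0, so the root lies in [-1.125, -1.0625]
f(-1.09375) = -0.2154 < 0, so the root lies in [-1.09375, -1.0625]

-1.09375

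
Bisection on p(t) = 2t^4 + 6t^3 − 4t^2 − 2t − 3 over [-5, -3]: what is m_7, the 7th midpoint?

-3.515625

t = -4 gives p = 69, positive; keep [-4, -3]
t = -3.5 gives p = -2.125, negative; keep [-4, -3.5]
t = -3.75 gives p = 27.351562, positive; keep [-3.75, -3.5]
t = -3.625 gives p = 11.231, positive; keep [-3.625, -3.5]
t = -3.5625 gives p = 4.2242, positive; keep [-3.5625, -3.5]
t = -3.53125 gives p = 0.9694, positive; keep [-3.53125, -3.5]
t = -3.515625 gives p = -0.5976, negative; keep [-3.53125, -3.515625]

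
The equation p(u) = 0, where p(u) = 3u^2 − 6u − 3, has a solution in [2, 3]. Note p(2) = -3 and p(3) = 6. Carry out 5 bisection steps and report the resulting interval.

midpoint 2.5: p = 0.75 > 0 → [2, 2.5]
midpoint 2.25: p = -1.3125 < 0 → [2.25, 2.5]
midpoint 2.375: p = -0.328125 < 0 → [2.375, 2.5]
midpoint 2.4375: p = 0.1992 > 0 → [2.375, 2.4375]
midpoint 2.40625: p = -0.0674 < 0 → [2.40625, 2.4375]

[2.40625, 2.4375]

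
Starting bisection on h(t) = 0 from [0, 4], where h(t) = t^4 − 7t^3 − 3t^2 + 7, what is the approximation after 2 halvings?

h(2) = -45 < 0, so the root lies in [0, 2]
h(1) = -2 < 0, so the root lies in [0, 1]

1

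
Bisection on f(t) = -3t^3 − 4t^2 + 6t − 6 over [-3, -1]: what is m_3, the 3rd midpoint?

-2.25

midpoint -2: f = -10 < 0 → [-3, -2]
midpoint -2.5: f = 0.875 > 0 → [-2.5, -2]
midpoint -2.25: f = -5.578125 < 0 → [-2.5, -2.25]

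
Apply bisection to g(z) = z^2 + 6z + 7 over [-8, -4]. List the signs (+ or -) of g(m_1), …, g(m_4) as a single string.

midpoint -6: g = 7 > 0 → [-6, -4]
midpoint -5: g = 2 > 0 → [-5, -4]
midpoint -4.5: g = 0.25 > 0 → [-4.5, -4]
midpoint -4.25: g = -0.4375 < 0 → [-4.5, -4.25]

+++-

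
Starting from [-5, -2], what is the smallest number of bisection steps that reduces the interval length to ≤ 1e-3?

12

Width after n steps is 3/2^n. Need 2^n ≥ 3/1e-3 = 3000.
2^11 = 2048 < 3000 ≤ 2^12 = 4096, so n = 12.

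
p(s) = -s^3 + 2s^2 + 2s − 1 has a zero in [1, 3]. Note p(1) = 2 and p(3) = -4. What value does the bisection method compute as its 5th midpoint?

m = 2, p(m) = 3 (+); new bracket [2, 3]
m = 2.5, p(m) = 0.875 (+); new bracket [2.5, 3]
m = 2.75, p(m) = -1.171875 (−); new bracket [2.5, 2.75]
m = 2.625, p(m) = -0.0566 (−); new bracket [2.5, 2.625]
m = 2.5625, p(m) = 0.4314 (+); new bracket [2.5625, 2.625]

2.5625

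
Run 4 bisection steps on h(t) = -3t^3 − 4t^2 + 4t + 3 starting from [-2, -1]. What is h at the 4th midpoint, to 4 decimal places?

t = -1.5 gives h = -1.875, negative; keep [-2, -1.5]
t = -1.75 gives h = -0.171875, negative; keep [-2, -1.75]
t = -1.875 gives h = 1.212891, positive; keep [-1.875, -1.75]
t = -1.8125 gives h = 0.4724, positive; keep [-1.8125, -1.75]

0.4724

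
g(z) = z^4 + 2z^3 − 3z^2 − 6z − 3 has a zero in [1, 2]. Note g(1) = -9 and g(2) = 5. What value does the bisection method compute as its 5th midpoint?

1.84375

g(1.5) = -6.9375 < 0, so the root lies in [1.5, 2]
g(1.75) = -2.589844 < 0, so the root lies in [1.75, 2]
g(1.875) = 0.746338 > 0, so the root lies in [1.75, 1.875]
g(1.8125) = -1.0295 < 0, so the root lies in [1.8125, 1.875]
g(1.84375) = -0.1694 < 0, so the root lies in [1.84375, 1.875]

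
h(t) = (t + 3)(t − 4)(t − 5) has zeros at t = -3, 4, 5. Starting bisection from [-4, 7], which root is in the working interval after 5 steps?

midpoint 1.5: h = 39.375 > 0 → [-4, 1.5]
midpoint -1.25: h = 57.421875 > 0 → [-4, -1.25]
midpoint -2.625: h = 18.943359 > 0 → [-4, -2.625]
midpoint -3.3125: h = -18.9954 < 0 → [-3.3125, -2.625]
midpoint -2.96875: h = 1.7354 > 0 → [-3.3125, -2.96875]

-3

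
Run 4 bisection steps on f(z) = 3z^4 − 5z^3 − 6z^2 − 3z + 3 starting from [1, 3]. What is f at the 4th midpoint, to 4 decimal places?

f(2) = -19 < 0, so the root lies in [2, 3]
f(2.5) = -2.9375 < 0, so the root lies in [2.5, 3]
f(2.75) = 16.964844 > 0, so the root lies in [2.5, 2.75]
f(2.625) = 5.7839 > 0, so the root lies in [2.5, 2.625]

5.7839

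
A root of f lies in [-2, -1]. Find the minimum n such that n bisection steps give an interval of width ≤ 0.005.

8

Width after n steps is 1/2^n. Need 2^n ≥ 1/0.005 = 200.
2^7 = 128 < 200 ≤ 2^8 = 256, so n = 8.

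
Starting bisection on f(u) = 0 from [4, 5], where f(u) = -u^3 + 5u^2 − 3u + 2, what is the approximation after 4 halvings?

4.4375

u = 4.5 gives f = -1.375, negative; keep [4, 4.5]
u = 4.25 gives f = 2.796875, positive; keep [4.25, 4.5]
u = 4.375 gives f = 0.837891, positive; keep [4.375, 4.5]
u = 4.4375 gives f = -0.2361, negative; keep [4.375, 4.4375]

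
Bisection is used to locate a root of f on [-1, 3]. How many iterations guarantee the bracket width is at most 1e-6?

22

Width after n steps is 4/2^n. Need 2^n ≥ 4/1e-6 = 4000000.
2^21 = 2097152 < 4000000 ≤ 2^22 = 4194304, so n = 22.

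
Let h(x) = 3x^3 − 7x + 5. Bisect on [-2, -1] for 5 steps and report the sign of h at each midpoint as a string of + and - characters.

midpoint -1.5: h = 5.375 > 0 → [-2, -1.5]
midpoint -1.75: h = 1.171875 > 0 → [-2, -1.75]
midpoint -1.875: h = -1.650391 < 0 → [-1.875, -1.75]
midpoint -1.8125: h = -0.1755 < 0 → [-1.8125, -1.75]
midpoint -1.78125: h = 0.5138 > 0 → [-1.8125, -1.78125]

++--+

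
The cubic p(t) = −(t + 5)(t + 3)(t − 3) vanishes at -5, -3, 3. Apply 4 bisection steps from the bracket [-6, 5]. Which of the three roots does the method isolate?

t = -0.5 gives p = 39.375, positive; keep [-0.5, 5]
t = 2.25 gives p = 28.546875, positive; keep [2.25, 5]
t = 3.625 gives p = -35.712891, negative; keep [2.25, 3.625]
t = 2.9375 gives p = 2.9456, positive; keep [2.9375, 3.625]

3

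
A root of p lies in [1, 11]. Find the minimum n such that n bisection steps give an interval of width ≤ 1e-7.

27

Width after n steps is 10/2^n. Need 2^n ≥ 10/1e-7 = 100000000.
2^26 = 67108864 < 100000000 ≤ 2^27 = 134217728, so n = 27.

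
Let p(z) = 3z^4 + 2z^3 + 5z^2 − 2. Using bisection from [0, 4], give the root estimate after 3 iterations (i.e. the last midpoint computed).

z = 2 gives p = 82, positive; keep [0, 2]
z = 1 gives p = 8, positive; keep [0, 1]
z = 0.5 gives p = -0.3125, negative; keep [0.5, 1]

0.5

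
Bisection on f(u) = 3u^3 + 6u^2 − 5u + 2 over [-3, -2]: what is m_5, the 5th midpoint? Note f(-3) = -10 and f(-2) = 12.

-2.71875

m = -2.5, f(m) = 5.125 (+); new bracket [-3, -2.5]
m = -2.75, f(m) = -1.265625 (−); new bracket [-2.75, -2.5]
m = -2.625, f(m) = 2.205078 (+); new bracket [-2.75, -2.625]
m = -2.6875, f(m) = 0.5408 (+); new bracket [-2.75, -2.6875]
m = -2.71875, f(m) = -0.3444 (−); new bracket [-2.71875, -2.6875]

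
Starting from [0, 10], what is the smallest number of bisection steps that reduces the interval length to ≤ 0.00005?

18

Width after n steps is 10/2^n. Need 2^n ≥ 10/0.00005 = 200000.
2^17 = 131072 < 200000 ≤ 2^18 = 262144, so n = 18.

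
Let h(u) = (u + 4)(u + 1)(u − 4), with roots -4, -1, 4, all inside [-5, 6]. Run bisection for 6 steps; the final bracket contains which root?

4

h(0.5) = -23.625 < 0, so the root lies in [0.5, 6]
h(3.25) = -23.109375 < 0, so the root lies in [3.25, 6]
h(4.625) = 30.322266 > 0, so the root lies in [3.25, 4.625]
h(3.9375) = -2.4495 < 0, so the root lies in [3.9375, 4.625]
h(4.28125) = 12.3006 > 0, so the root lies in [3.9375, 4.28125]
h(4.109375) = 4.5318 > 0, so the root lies in [3.9375, 4.109375]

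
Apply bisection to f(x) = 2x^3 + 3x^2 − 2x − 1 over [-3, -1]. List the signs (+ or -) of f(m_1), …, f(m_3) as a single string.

-++

x = -2 gives f = -1, negative; keep [-2, -1]
x = -1.5 gives f = 2, positive; keep [-2, -1.5]
x = -1.75 gives f = 0.96875, positive; keep [-2, -1.75]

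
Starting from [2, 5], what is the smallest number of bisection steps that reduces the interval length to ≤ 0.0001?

Width after n steps is 3/2^n. Need 2^n ≥ 3/0.0001 = 30000.
2^14 = 16384 < 30000 ≤ 2^15 = 32768, so n = 15.

15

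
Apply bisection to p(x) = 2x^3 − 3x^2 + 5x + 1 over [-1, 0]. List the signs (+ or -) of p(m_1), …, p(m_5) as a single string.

--+-+

p(-0.5) = -2.5 < 0, so the root lies in [-0.5, 0]
p(-0.25) = -0.46875 < 0, so the root lies in [-0.25, 0]
p(-0.125) = 0.324219 > 0, so the root lies in [-0.25, -0.125]
p(-0.1875) = -0.0562 < 0, so the root lies in [-0.1875, -0.125]
p(-0.15625) = 0.1379 > 0, so the root lies in [-0.1875, -0.15625]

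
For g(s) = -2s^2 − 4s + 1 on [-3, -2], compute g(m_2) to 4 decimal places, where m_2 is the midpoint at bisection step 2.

s = -2.5 gives g = -1.5, negative; keep [-2.5, -2]
s = -2.25 gives g = -0.125, negative; keep [-2.25, -2]

-0.1250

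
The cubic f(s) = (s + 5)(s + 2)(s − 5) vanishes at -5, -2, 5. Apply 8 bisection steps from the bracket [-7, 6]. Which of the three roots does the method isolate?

5

m = -0.5, f(m) = -37.125 (−); new bracket [-0.5, 6]
m = 2.75, f(m) = -82.828125 (−); new bracket [2.75, 6]
m = 4.375, f(m) = -37.353516 (−); new bracket [4.375, 6]
m = 5.1875, f(m) = 13.7292 (+); new bracket [4.375, 5.1875]
m = 4.78125, f(m) = -14.5095 (−); new bracket [4.78125, 5.1875]
m = 4.984375, f(m) = -1.0896 (−); new bracket [4.984375, 5.1875]
m = 5.0859375, f(m) = 6.1418 (+); new bracket [4.984375, 5.0859375]
m = 5.03515625, f(m) = 2.482 (+); new bracket [4.984375, 5.03515625]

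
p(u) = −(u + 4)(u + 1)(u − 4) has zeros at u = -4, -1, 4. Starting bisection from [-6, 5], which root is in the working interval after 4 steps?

4

m = -0.5, p(m) = 7.875 (+); new bracket [-0.5, 5]
m = 2.25, p(m) = 35.546875 (+); new bracket [2.25, 5]
m = 3.625, p(m) = 13.224609 (+); new bracket [3.625, 5]
m = 4.3125, p(m) = -13.8 (−); new bracket [3.625, 4.3125]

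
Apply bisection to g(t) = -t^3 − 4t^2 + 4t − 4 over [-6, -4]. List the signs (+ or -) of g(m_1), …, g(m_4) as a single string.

g(-5) = 1 > 0, so the root lies in [-5, -4]
g(-4.5) = -11.875 < 0, so the root lies in [-5, -4.5]
g(-4.75) = -6.078125 < 0, so the root lies in [-5, -4.75]
g(-4.875) = -2.7051 < 0, so the root lies in [-5, -4.875]

+---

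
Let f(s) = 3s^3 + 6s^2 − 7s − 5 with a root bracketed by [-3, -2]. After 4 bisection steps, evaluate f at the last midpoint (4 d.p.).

f(-2.5) = 3.125 > 0, so the root lies in [-3, -2.5]
f(-2.75) = -2.765625 < 0, so the root lies in [-2.75, -2.5]
f(-2.625) = 0.455078 > 0, so the root lies in [-2.75, -2.625]
f(-2.6875) = -1.0842 < 0, so the root lies in [-2.6875, -2.625]

-1.0842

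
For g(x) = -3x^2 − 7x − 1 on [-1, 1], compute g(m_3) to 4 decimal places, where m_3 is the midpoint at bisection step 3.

g(0) = -1 < 0, so the root lies in [-1, 0]
g(-0.5) = 1.75 > 0, so the root lies in [-0.5, 0]
g(-0.25) = 0.5625 > 0, so the root lies in [-0.25, 0]

0.5625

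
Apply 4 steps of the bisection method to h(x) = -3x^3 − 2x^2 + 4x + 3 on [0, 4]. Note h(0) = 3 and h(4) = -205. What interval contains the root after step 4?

[1, 1.25]

midpoint 2: h = -21 < 0 → [0, 2]
midpoint 1: h = 2 > 0 → [1, 2]
midpoint 1.5: h = -5.625 < 0 → [1, 1.5]
midpoint 1.25: h = -0.9844 < 0 → [1, 1.25]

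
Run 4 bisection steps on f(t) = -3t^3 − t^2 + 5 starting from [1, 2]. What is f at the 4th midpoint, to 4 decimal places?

t = 1.5 gives f = -7.375, negative; keep [1, 1.5]
t = 1.25 gives f = -2.421875, negative; keep [1, 1.25]
t = 1.125 gives f = -0.537109, negative; keep [1, 1.125]
t = 1.0625 gives f = 0.2727, positive; keep [1.0625, 1.125]

0.2727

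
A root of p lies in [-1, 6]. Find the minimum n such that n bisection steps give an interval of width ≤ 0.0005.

Width after n steps is 7/2^n. Need 2^n ≥ 7/0.0005 = 14000.
2^13 = 8192 < 14000 ≤ 2^14 = 16384, so n = 14.

14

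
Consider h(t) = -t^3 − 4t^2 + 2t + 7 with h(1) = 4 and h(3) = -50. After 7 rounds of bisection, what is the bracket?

t = 2 gives h = -13, negative; keep [1, 2]
t = 1.5 gives h = -2.375, negative; keep [1, 1.5]
t = 1.25 gives h = 1.296875, positive; keep [1.25, 1.5]
t = 1.375 gives h = -0.4121, negative; keep [1.25, 1.375]
t = 1.3125 gives h = 0.4734, positive; keep [1.3125, 1.375]
t = 1.34375 gives h = 0.0385, positive; keep [1.34375, 1.375]
t = 1.359375 gives h = -0.1848, negative; keep [1.34375, 1.359375]

[1.34375, 1.359375]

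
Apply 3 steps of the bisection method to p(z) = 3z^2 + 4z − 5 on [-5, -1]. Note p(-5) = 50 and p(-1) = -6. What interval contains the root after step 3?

[-2.5, -2]

z = -3 gives p = 10, positive; keep [-3, -1]
z = -2 gives p = -1, negative; keep [-3, -2]
z = -2.5 gives p = 3.75, positive; keep [-2.5, -2]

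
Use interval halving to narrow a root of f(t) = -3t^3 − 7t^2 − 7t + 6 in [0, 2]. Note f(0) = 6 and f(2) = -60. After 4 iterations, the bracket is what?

midpoint 1: f = -11 < 0 → [0, 1]
midpoint 0.5: f = 0.375 > 0 → [0.5, 1]
midpoint 0.75: f = -4.453125 < 0 → [0.5, 0.75]
midpoint 0.625: f = -1.8418 < 0 → [0.5, 0.625]

[0.5, 0.625]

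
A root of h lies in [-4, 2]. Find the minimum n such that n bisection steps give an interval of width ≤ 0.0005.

14

Width after n steps is 6/2^n. Need 2^n ≥ 6/0.0005 = 12000.
2^13 = 8192 < 12000 ≤ 2^14 = 16384, so n = 14.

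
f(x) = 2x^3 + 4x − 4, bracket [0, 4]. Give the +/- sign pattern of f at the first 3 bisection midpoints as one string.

++-

midpoint 2: f = 20 > 0 → [0, 2]
midpoint 1: f = 2 > 0 → [0, 1]
midpoint 0.5: f = -1.75 < 0 → [0.5, 1]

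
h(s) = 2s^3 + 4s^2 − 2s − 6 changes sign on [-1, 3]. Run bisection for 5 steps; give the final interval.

[1.125, 1.25]

h(1) = -2 < 0, so the root lies in [1, 3]
h(2) = 22 > 0, so the root lies in [1, 2]
h(1.5) = 6.75 > 0, so the root lies in [1, 1.5]
h(1.25) = 1.6562 > 0, so the root lies in [1, 1.25]
h(1.125) = -0.3398 < 0, so the root lies in [1.125, 1.25]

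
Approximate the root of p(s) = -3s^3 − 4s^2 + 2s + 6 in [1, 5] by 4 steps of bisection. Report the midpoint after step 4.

p(3) = -105 < 0, so the root lies in [1, 3]
p(2) = -30 < 0, so the root lies in [1, 2]
p(1.5) = -10.125 < 0, so the root lies in [1, 1.5]
p(1.25) = -3.6094 < 0, so the root lies in [1, 1.25]

1.25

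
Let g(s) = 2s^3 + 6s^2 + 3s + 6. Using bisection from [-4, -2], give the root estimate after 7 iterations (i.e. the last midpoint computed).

-2.828125

midpoint -3: g = -3 < 0 → [-3, -2]
midpoint -2.5: g = 4.75 > 0 → [-3, -2.5]
midpoint -2.75: g = 1.53125 > 0 → [-3, -2.75]
midpoint -2.875: g = -0.5586 < 0 → [-2.875, -2.75]
midpoint -2.8125: g = 0.5288 > 0 → [-2.875, -2.8125]
midpoint -2.84375: g = -0.0041 < 0 → [-2.84375, -2.8125]
midpoint -2.828125: g = 0.265 > 0 → [-2.84375, -2.828125]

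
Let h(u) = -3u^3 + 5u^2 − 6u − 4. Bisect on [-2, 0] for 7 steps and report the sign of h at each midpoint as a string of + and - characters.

++---++

u = -1 gives h = 10, positive; keep [-1, 0]
u = -0.5 gives h = 0.625, positive; keep [-0.5, 0]
u = -0.25 gives h = -2.140625, negative; keep [-0.5, -0.25]
u = -0.375 gives h = -0.8887, negative; keep [-0.5, -0.375]
u = -0.4375 gives h = -0.1667, negative; keep [-0.5, -0.4375]
u = -0.46875 gives h = 0.2201, positive; keep [-0.46875, -0.4375]
u = -0.453125 gives h = 0.0245, positive; keep [-0.453125, -0.4375]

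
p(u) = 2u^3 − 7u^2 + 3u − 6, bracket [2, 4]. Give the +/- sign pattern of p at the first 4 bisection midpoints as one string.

p(3) = -6 < 0, so the root lies in [3, 4]
p(3.5) = 4.5 > 0, so the root lies in [3, 3.5]
p(3.25) = -1.53125 < 0, so the root lies in [3.25, 3.5]
p(3.375) = 1.2773 > 0, so the root lies in [3.25, 3.375]

-+-+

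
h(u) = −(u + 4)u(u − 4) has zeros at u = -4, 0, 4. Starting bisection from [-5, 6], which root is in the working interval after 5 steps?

4

midpoint 0.5: h = 7.875 > 0 → [0.5, 6]
midpoint 3.25: h = 17.671875 > 0 → [3.25, 6]
midpoint 4.625: h = -24.931641 < 0 → [3.25, 4.625]
midpoint 3.9375: h = 1.9534 > 0 → [3.9375, 4.625]
midpoint 4.28125: h = -9.9715 < 0 → [3.9375, 4.28125]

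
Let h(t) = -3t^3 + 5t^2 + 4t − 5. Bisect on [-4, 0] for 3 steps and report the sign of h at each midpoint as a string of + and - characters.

+-+

h(-2) = 31 > 0, so the root lies in [-2, 0]
h(-1) = -1 < 0, so the root lies in [-2, -1]
h(-1.5) = 10.375 > 0, so the root lies in [-1.5, -1]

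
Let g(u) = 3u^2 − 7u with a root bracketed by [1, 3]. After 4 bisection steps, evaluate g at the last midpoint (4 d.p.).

midpoint 2: g = -2 < 0 → [2, 3]
midpoint 2.5: g = 1.25 > 0 → [2, 2.5]
midpoint 2.25: g = -0.5625 < 0 → [2.25, 2.5]
midpoint 2.375: g = 0.2969 > 0 → [2.25, 2.375]

0.2969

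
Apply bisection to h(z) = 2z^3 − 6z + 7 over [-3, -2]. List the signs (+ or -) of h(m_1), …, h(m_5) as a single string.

--+--

z = -2.5 gives h = -9.25, negative; keep [-2.5, -2]
z = -2.25 gives h = -2.28125, negative; keep [-2.25, -2]
z = -2.125 gives h = 0.558594, positive; keep [-2.25, -2.125]
z = -2.1875 gives h = -0.8101, negative; keep [-2.1875, -2.125]
z = -2.15625 gives h = -0.1131, negative; keep [-2.15625, -2.125]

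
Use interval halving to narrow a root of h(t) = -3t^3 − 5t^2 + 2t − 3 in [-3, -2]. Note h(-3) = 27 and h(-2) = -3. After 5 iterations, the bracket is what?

t = -2.5 gives h = 7.625, positive; keep [-2.5, -2]
t = -2.25 gives h = 1.359375, positive; keep [-2.25, -2]
t = -2.125 gives h = -1.041016, negative; keep [-2.25, -2.125]
t = -2.1875 gives h = 0.1018, positive; keep [-2.1875, -2.125]
t = -2.15625 gives h = -0.4837, negative; keep [-2.1875, -2.15625]

[-2.1875, -2.15625]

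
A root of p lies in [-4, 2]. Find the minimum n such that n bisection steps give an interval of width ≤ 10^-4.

16

Width after n steps is 6/2^n. Need 2^n ≥ 6/10^-4 = 60000.
2^15 = 32768 < 60000 ≤ 2^16 = 65536, so n = 16.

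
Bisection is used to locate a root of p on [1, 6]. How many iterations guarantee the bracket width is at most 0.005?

10

Width after n steps is 5/2^n. Need 2^n ≥ 5/0.005 = 1000.
2^9 = 512 < 1000 ≤ 2^10 = 1024, so n = 10.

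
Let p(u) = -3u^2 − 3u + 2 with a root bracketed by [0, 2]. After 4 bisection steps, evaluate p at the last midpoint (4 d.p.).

0.4531

u = 1 gives p = -4, negative; keep [0, 1]
u = 0.5 gives p = -0.25, negative; keep [0, 0.5]
u = 0.25 gives p = 1.0625, positive; keep [0.25, 0.5]
u = 0.375 gives p = 0.4531, positive; keep [0.375, 0.5]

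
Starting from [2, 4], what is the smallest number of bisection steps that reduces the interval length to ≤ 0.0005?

Width after n steps is 2/2^n. Need 2^n ≥ 2/0.0005 = 4000.
2^11 = 2048 < 4000 ≤ 2^12 = 4096, so n = 12.

12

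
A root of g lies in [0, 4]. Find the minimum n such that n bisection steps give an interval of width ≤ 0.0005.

Width after n steps is 4/2^n. Need 2^n ≥ 4/0.0005 = 8000.
2^12 = 4096 < 8000 ≤ 2^13 = 8192, so n = 13.

13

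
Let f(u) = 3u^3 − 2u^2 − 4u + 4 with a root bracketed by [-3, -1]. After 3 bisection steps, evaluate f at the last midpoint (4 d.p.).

0.0156

f(-2) = -20 < 0, so the root lies in [-2, -1]
f(-1.5) = -4.625 < 0, so the root lies in [-1.5, -1]
f(-1.25) = 0.015625 > 0, so the root lies in [-1.5, -1.25]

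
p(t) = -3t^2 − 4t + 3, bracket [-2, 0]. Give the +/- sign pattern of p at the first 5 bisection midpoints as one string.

+++-+

midpoint -1: p = 4 > 0 → [-2, -1]
midpoint -1.5: p = 2.25 > 0 → [-2, -1.5]
midpoint -1.75: p = 0.8125 > 0 → [-2, -1.75]
midpoint -1.875: p = -0.0469 < 0 → [-1.875, -1.75]
midpoint -1.8125: p = 0.3945 > 0 → [-1.875, -1.8125]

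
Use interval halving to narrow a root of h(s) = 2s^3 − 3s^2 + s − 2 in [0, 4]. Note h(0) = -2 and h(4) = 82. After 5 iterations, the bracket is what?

midpoint 2: h = 4 > 0 → [0, 2]
midpoint 1: h = -2 < 0 → [1, 2]
midpoint 1.5: h = -0.5 < 0 → [1.5, 2]
midpoint 1.75: h = 1.2812 > 0 → [1.5, 1.75]
midpoint 1.625: h = 0.2852 > 0 → [1.5, 1.625]

[1.5, 1.625]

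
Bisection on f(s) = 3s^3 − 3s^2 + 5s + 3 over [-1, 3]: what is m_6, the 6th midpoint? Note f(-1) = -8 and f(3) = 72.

-0.4375

midpoint 1: f = 8 > 0 → [-1, 1]
midpoint 0: f = 3 > 0 → [-1, 0]
midpoint -0.5: f = -0.625 < 0 → [-0.5, 0]
midpoint -0.25: f = 1.5156 > 0 → [-0.5, -0.25]
midpoint -0.375: f = 0.5449 > 0 → [-0.5, -0.375]
midpoint -0.4375: f = -0.0129 < 0 → [-0.4375, -0.375]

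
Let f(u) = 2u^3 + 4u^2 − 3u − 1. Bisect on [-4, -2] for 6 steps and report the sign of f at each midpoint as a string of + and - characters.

m = -3, f(m) = -10 (−); new bracket [-3, -2]
m = -2.5, f(m) = 0.25 (+); new bracket [-3, -2.5]
m = -2.75, f(m) = -4.09375 (−); new bracket [-2.75, -2.5]
m = -2.625, f(m) = -1.7383 (−); new bracket [-2.625, -2.5]
m = -2.5625, f(m) = -0.6997 (−); new bracket [-2.5625, -2.5]
m = -2.53125, f(m) = -0.2139 (−); new bracket [-2.53125, -2.5]

-+----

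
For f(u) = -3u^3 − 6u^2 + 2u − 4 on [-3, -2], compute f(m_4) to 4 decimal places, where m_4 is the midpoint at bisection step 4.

-1.0769

u = -2.5 gives f = 0.375, positive; keep [-2.5, -2]
u = -2.25 gives f = -4.703125, negative; keep [-2.5, -2.25]
u = -2.375 gives f = -2.404297, negative; keep [-2.5, -2.375]
u = -2.4375 gives f = -1.0769, negative; keep [-2.5, -2.4375]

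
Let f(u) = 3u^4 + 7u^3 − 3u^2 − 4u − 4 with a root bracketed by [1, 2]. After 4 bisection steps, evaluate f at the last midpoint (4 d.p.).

0.5828

m = 1.5, f(m) = 22.0625 (+); new bracket [1, 1.5]
m = 1.25, f(m) = 7.308594 (+); new bracket [1, 1.25]
m = 1.125, f(m) = 2.475342 (+); new bracket [1, 1.125]
m = 1.0625, f(m) = 0.5828 (+); new bracket [1, 1.0625]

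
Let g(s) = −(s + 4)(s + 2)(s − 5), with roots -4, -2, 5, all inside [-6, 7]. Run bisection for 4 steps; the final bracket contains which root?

5

s = 0.5 gives g = 50.625, positive; keep [0.5, 7]
s = 3.75 gives g = 55.703125, positive; keep [3.75, 7]
s = 5.375 gives g = -25.927734, negative; keep [3.75, 5.375]
s = 4.5625 gives g = 24.5837, positive; keep [4.5625, 5.375]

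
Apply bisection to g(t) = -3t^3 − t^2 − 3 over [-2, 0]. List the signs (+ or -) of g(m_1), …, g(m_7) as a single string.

-+++---

m = -1, g(m) = -1 (−); new bracket [-2, -1]
m = -1.5, g(m) = 4.875 (+); new bracket [-1.5, -1]
m = -1.25, g(m) = 1.296875 (+); new bracket [-1.25, -1]
m = -1.125, g(m) = 0.0059 (+); new bracket [-1.125, -1]
m = -1.0625, g(m) = -0.5305 (−); new bracket [-1.125, -1.0625]
m = -1.09375, g(m) = -0.271 (−); new bracket [-1.125, -1.09375]
m = -1.109375, g(m) = -0.1347 (−); new bracket [-1.125, -1.109375]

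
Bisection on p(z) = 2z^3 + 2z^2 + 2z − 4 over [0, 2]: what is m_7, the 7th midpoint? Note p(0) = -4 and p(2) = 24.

0.796875

m = 1, p(m) = 2 (+); new bracket [0, 1]
m = 0.5, p(m) = -2.25 (−); new bracket [0.5, 1]
m = 0.75, p(m) = -0.53125 (−); new bracket [0.75, 1]
m = 0.875, p(m) = 0.6211 (+); new bracket [0.75, 0.875]
m = 0.8125, p(m) = 0.0181 (+); new bracket [0.75, 0.8125]
m = 0.78125, p(m) = -0.2631 (−); new bracket [0.78125, 0.8125]
m = 0.796875, p(m) = -0.1242 (−); new bracket [0.796875, 0.8125]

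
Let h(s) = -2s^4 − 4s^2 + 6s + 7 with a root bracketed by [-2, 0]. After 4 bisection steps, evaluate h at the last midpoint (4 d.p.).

h(-1) = -5 < 0, so the root lies in [-1, 0]
h(-0.5) = 2.875 > 0, so the root lies in [-1, -0.5]
h(-0.75) = -0.382812 < 0, so the root lies in [-0.75, -0.5]
h(-0.625) = 1.3823 > 0, so the root lies in [-0.75, -0.625]

1.3823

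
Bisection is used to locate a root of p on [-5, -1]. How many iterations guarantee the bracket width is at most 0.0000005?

Width after n steps is 4/2^n. Need 2^n ≥ 4/0.0000005 = 8000000.
2^22 = 4194304 < 8000000 ≤ 2^23 = 8388608, so n = 23.

23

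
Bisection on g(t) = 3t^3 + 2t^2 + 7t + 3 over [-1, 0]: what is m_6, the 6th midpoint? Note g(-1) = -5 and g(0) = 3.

-0.453125

t = -0.5 gives g = -0.375, negative; keep [-0.5, 0]
t = -0.25 gives g = 1.328125, positive; keep [-0.5, -0.25]
t = -0.375 gives g = 0.498047, positive; keep [-0.5, -0.375]
t = -0.4375 gives g = 0.0691, positive; keep [-0.5, -0.4375]
t = -0.46875 gives g = -0.1508, negative; keep [-0.46875, -0.4375]
t = -0.453125 gives g = -0.0403, negative; keep [-0.453125, -0.4375]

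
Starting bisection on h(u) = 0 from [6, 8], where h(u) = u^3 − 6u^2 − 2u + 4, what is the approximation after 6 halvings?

6.21875

m = 7, h(m) = 39 (+); new bracket [6, 7]
m = 6.5, h(m) = 12.125 (+); new bracket [6, 6.5]
m = 6.25, h(m) = 1.265625 (+); new bracket [6, 6.25]
m = 6.125, h(m) = -3.5605 (−); new bracket [6.125, 6.25]
m = 6.1875, h(m) = -1.1965 (−); new bracket [6.1875, 6.25]
m = 6.21875, h(m) = 0.0222 (+); new bracket [6.1875, 6.21875]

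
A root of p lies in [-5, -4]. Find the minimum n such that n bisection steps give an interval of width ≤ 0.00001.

17

Width after n steps is 1/2^n. Need 2^n ≥ 1/0.00001 = 100000.
2^16 = 65536 < 100000 ≤ 2^17 = 131072, so n = 17.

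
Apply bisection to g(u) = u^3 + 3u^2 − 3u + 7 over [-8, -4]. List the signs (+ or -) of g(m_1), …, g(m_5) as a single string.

----+

g(-6) = -83 < 0, so the root lies in [-6, -4]
g(-5) = -28 < 0, so the root lies in [-5, -4]
g(-4.5) = -9.875 < 0, so the root lies in [-4.5, -4]
g(-4.25) = -2.8281 < 0, so the root lies in [-4.25, -4]
g(-4.125) = 0.2324 > 0, so the root lies in [-4.25, -4.125]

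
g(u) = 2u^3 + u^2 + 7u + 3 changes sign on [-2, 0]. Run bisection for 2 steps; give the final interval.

[-0.5, 0]

u = -1 gives g = -5, negative; keep [-1, 0]
u = -0.5 gives g = -0.5, negative; keep [-0.5, 0]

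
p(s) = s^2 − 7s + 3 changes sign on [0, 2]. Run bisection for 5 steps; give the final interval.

[0.4375, 0.5]

s = 1 gives p = -3, negative; keep [0, 1]
s = 0.5 gives p = -0.25, negative; keep [0, 0.5]
s = 0.25 gives p = 1.3125, positive; keep [0.25, 0.5]
s = 0.375 gives p = 0.5156, positive; keep [0.375, 0.5]
s = 0.4375 gives p = 0.1289, positive; keep [0.4375, 0.5]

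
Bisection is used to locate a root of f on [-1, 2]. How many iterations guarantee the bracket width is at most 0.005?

10

Width after n steps is 3/2^n. Need 2^n ≥ 3/0.005 = 600.
2^9 = 512 < 600 ≤ 2^10 = 1024, so n = 10.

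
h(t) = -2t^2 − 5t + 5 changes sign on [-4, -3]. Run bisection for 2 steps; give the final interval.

m = -3.5, h(m) = -2 (−); new bracket [-3.5, -3]
m = -3.25, h(m) = 0.125 (+); new bracket [-3.5, -3.25]

[-3.5, -3.25]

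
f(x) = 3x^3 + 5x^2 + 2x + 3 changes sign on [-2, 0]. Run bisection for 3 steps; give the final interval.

[-1.75, -1.5]

x = -1 gives f = 3, positive; keep [-2, -1]
x = -1.5 gives f = 1.125, positive; keep [-2, -1.5]
x = -1.75 gives f = -1.265625, negative; keep [-1.75, -1.5]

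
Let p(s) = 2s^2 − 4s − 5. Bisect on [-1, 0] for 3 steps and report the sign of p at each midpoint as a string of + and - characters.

--+

p(-0.5) = -2.5 < 0, so the root lies in [-1, -0.5]
p(-0.75) = -0.875 < 0, so the root lies in [-1, -0.75]
p(-0.875) = 0.03125 > 0, so the root lies in [-0.875, -0.75]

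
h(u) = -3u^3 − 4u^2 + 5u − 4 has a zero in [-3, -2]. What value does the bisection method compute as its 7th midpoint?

u = -2.5 gives h = 5.375, positive; keep [-2.5, -2]
u = -2.25 gives h = -1.328125, negative; keep [-2.5, -2.25]
u = -2.375 gives h = 1.751953, positive; keep [-2.375, -2.25]
u = -2.3125 gives h = 0.1462, positive; keep [-2.3125, -2.25]
u = -2.28125 gives h = -0.6071, negative; keep [-2.3125, -2.28125]
u = -2.296875 gives h = -0.2345, negative; keep [-2.3125, -2.296875]
u = -2.3046875 gives h = -0.0451, negative; keep [-2.3125, -2.3046875]

-2.3046875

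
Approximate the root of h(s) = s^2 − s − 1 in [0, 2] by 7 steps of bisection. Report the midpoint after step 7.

s = 1 gives h = -1, negative; keep [1, 2]
s = 1.5 gives h = -0.25, negative; keep [1.5, 2]
s = 1.75 gives h = 0.3125, positive; keep [1.5, 1.75]
s = 1.625 gives h = 0.0156, positive; keep [1.5, 1.625]
s = 1.5625 gives h = -0.1211, negative; keep [1.5625, 1.625]
s = 1.59375 gives h = -0.0537, negative; keep [1.59375, 1.625]
s = 1.609375 gives h = -0.0193, negative; keep [1.609375, 1.625]

1.609375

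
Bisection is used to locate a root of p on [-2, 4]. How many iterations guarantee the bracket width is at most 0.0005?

14

Width after n steps is 6/2^n. Need 2^n ≥ 6/0.0005 = 12000.
2^13 = 8192 < 12000 ≤ 2^14 = 16384, so n = 14.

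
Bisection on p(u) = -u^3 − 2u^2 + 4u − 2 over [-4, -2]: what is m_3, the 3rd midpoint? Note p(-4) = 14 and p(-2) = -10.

-3.25

p(-3) = -5 < 0, so the root lies in [-4, -3]
p(-3.5) = 2.375 > 0, so the root lies in [-3.5, -3]
p(-3.25) = -1.796875 < 0, so the root lies in [-3.5, -3.25]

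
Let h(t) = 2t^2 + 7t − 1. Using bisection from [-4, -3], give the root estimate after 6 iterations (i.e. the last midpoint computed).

h(-3.5) = -1 < 0, so the root lies in [-4, -3.5]
h(-3.75) = 0.875 > 0, so the root lies in [-3.75, -3.5]
h(-3.625) = -0.09375 < 0, so the root lies in [-3.75, -3.625]
h(-3.6875) = 0.3828 > 0, so the root lies in [-3.6875, -3.625]
h(-3.65625) = 0.1426 > 0, so the root lies in [-3.65625, -3.625]
h(-3.640625) = 0.0239 > 0, so the root lies in [-3.640625, -3.625]

-3.640625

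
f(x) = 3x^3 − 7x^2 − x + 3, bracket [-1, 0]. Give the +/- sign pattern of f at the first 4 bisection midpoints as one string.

+-+-

f(-0.5) = 1.375 > 0, so the root lies in [-1, -0.5]
f(-0.75) = -1.453125 < 0, so the root lies in [-0.75, -0.5]
f(-0.625) = 0.158203 > 0, so the root lies in [-0.75, -0.625]
f(-0.6875) = -0.5959 < 0, so the root lies in [-0.6875, -0.625]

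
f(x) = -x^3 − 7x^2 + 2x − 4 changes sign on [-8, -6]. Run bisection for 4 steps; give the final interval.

[-7.375, -7.25]

midpoint -7: f = -18 < 0 → [-8, -7]
midpoint -7.5: f = 9.125 > 0 → [-7.5, -7]
midpoint -7.25: f = -5.359375 < 0 → [-7.5, -7.25]
midpoint -7.375: f = 1.6465 > 0 → [-7.375, -7.25]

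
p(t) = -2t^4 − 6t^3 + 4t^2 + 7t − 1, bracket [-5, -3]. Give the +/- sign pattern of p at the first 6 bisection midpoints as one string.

midpoint -4: p = -93 < 0 → [-4, -3]
midpoint -3.5: p = -19.375 < 0 → [-3.5, -3]
midpoint -3.25: p = 1.335938 > 0 → [-3.5, -3.25]
midpoint -3.375: p = -7.895 < 0 → [-3.375, -3.25]
midpoint -3.3125: p = -3.0137 < 0 → [-3.3125, -3.25]
midpoint -3.28125: p = -0.7743 < 0 → [-3.28125, -3.25]

--+---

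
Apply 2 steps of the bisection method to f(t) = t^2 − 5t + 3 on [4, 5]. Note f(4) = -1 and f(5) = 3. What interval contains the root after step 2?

t = 4.5 gives f = 0.75, positive; keep [4, 4.5]
t = 4.25 gives f = -0.1875, negative; keep [4.25, 4.5]

[4.25, 4.5]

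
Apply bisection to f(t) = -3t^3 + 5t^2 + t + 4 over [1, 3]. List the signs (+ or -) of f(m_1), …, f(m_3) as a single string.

midpoint 2: f = 2 > 0 → [2, 3]
midpoint 2.5: f = -9.125 < 0 → [2, 2.5]
midpoint 2.25: f = -2.609375 < 0 → [2, 2.25]

+--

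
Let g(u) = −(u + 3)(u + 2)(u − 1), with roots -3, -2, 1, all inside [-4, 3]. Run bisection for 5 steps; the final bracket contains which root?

1

g(-0.5) = 5.625 > 0, so the root lies in [-0.5, 3]
g(1.25) = -3.453125 < 0, so the root lies in [-0.5, 1.25]
g(0.375) = 5.009766 > 0, so the root lies in [0.375, 1.25]
g(0.8125) = 2.0105 > 0, so the root lies in [0.8125, 1.25]
g(1.03125) = -0.3819 < 0, so the root lies in [0.8125, 1.03125]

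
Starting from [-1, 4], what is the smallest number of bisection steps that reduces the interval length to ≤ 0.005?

Width after n steps is 5/2^n. Need 2^n ≥ 5/0.005 = 1000.
2^9 = 512 < 1000 ≤ 2^10 = 1024, so n = 10.

10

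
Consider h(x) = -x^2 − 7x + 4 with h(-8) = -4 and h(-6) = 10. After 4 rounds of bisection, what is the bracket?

[-7.625, -7.5]

midpoint -7: h = 4 > 0 → [-8, -7]
midpoint -7.5: h = 0.25 > 0 → [-8, -7.5]
midpoint -7.75: h = -1.8125 < 0 → [-7.75, -7.5]
midpoint -7.625: h = -0.7656 < 0 → [-7.625, -7.5]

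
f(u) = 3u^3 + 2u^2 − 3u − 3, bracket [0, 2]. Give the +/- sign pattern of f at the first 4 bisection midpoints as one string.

-+++

midpoint 1: f = -1 < 0 → [1, 2]
midpoint 1.5: f = 7.125 > 0 → [1, 1.5]
midpoint 1.25: f = 2.234375 > 0 → [1, 1.25]
midpoint 1.125: f = 0.4277 > 0 → [1, 1.125]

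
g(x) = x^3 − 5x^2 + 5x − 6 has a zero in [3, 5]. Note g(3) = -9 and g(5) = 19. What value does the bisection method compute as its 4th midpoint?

4.125

m = 4, g(m) = -2 (−); new bracket [4, 5]
m = 4.5, g(m) = 6.375 (+); new bracket [4, 4.5]
m = 4.25, g(m) = 1.703125 (+); new bracket [4, 4.25]
m = 4.125, g(m) = -0.2637 (−); new bracket [4.125, 4.25]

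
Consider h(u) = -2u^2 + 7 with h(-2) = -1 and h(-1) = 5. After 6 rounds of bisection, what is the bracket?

[-1.875, -1.859375]

m = -1.5, h(m) = 2.5 (+); new bracket [-2, -1.5]
m = -1.75, h(m) = 0.875 (+); new bracket [-2, -1.75]
m = -1.875, h(m) = -0.03125 (−); new bracket [-1.875, -1.75]
m = -1.8125, h(m) = 0.4297 (+); new bracket [-1.875, -1.8125]
m = -1.84375, h(m) = 0.2012 (+); new bracket [-1.875, -1.84375]
m = -1.859375, h(m) = 0.0854 (+); new bracket [-1.875, -1.859375]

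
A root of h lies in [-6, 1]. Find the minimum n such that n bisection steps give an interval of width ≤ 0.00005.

18

Width after n steps is 7/2^n. Need 2^n ≥ 7/0.00005 = 140000.
2^17 = 131072 < 140000 ≤ 2^18 = 262144, so n = 18.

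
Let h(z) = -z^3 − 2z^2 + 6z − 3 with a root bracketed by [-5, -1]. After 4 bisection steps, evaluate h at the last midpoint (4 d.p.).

-0.8906

m = -3, h(m) = -12 (−); new bracket [-5, -3]
m = -4, h(m) = 5 (+); new bracket [-4, -3]
m = -3.5, h(m) = -5.625 (−); new bracket [-4, -3.5]
m = -3.75, h(m) = -0.8906 (−); new bracket [-4, -3.75]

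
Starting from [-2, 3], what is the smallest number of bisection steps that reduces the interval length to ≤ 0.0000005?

24

Width after n steps is 5/2^n. Need 2^n ≥ 5/0.0000005 = 10000000.
2^23 = 8388608 < 10000000 ≤ 2^24 = 16777216, so n = 24.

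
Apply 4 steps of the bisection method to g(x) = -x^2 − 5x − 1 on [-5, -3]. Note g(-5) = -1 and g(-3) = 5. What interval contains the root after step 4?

[-4.875, -4.75]

m = -4, g(m) = 3 (+); new bracket [-5, -4]
m = -4.5, g(m) = 1.25 (+); new bracket [-5, -4.5]
m = -4.75, g(m) = 0.1875 (+); new bracket [-5, -4.75]
m = -4.875, g(m) = -0.3906 (−); new bracket [-4.875, -4.75]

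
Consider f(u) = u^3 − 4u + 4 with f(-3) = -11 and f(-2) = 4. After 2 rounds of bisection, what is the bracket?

[-2.5, -2.25]

f(-2.5) = -1.625 < 0, so the root lies in [-2.5, -2]
f(-2.25) = 1.609375 > 0, so the root lies in [-2.5, -2.25]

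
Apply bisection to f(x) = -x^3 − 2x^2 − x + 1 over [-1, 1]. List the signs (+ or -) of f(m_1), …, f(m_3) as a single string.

+-+

x = 0 gives f = 1, positive; keep [0, 1]
x = 0.5 gives f = -0.125, negative; keep [0, 0.5]
x = 0.25 gives f = 0.609375, positive; keep [0.25, 0.5]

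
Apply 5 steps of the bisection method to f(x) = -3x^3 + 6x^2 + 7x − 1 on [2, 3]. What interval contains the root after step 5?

x = 2.5 gives f = 7.125, positive; keep [2.5, 3]
x = 2.75 gives f = 1.234375, positive; keep [2.75, 3]
x = 2.875 gives f = -2.572266, negative; keep [2.75, 2.875]
x = 2.8125 gives f = -0.5935, negative; keep [2.75, 2.8125]
x = 2.78125 gives f = 0.339, positive; keep [2.78125, 2.8125]

[2.78125, 2.8125]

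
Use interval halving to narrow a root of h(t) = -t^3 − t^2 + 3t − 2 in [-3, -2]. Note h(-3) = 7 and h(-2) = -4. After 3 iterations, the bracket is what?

[-2.625, -2.5]

h(-2.5) = -0.125 < 0, so the root lies in [-3, -2.5]
h(-2.75) = 2.984375 > 0, so the root lies in [-2.75, -2.5]
h(-2.625) = 1.322266 > 0, so the root lies in [-2.625, -2.5]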